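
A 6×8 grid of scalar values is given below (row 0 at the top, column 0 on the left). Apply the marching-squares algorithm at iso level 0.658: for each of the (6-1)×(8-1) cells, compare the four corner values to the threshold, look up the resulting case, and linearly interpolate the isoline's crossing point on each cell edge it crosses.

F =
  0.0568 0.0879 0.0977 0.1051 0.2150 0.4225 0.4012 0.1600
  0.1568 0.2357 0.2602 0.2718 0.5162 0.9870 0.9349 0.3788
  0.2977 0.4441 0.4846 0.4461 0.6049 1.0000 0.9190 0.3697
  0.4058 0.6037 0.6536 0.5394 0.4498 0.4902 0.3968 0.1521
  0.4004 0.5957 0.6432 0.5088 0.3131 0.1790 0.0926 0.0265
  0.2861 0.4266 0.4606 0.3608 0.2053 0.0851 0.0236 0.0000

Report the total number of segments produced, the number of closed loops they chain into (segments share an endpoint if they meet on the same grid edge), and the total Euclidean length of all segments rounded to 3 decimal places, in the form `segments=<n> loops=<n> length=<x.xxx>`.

cell (0,4): code 0100 → (0.417,5.000)–(1.000,4.301)
cell (0,5): code 1100 → (0.481,6.000)–(0.417,5.000)
cell (0,6): code 1000 → (1.000,6.498)–(0.481,6.000)
cell (1,4): code 0110 → (1.000,4.301)–(2.000,4.134)
cell (1,6): code 1001 → (2.000,6.475)–(1.000,6.498)
cell (2,4): code 0010 → (2.000,4.134)–(2.671,5.000)
cell (2,5): code 0011 → (2.671,5.000)–(2.500,6.000)
cell (2,6): code 0001 → (2.500,6.000)–(2.000,6.475)
total: 8 segments, chained into 1 closed loop(s), length Σ = 7.444455

segments=8 loops=1 length=7.444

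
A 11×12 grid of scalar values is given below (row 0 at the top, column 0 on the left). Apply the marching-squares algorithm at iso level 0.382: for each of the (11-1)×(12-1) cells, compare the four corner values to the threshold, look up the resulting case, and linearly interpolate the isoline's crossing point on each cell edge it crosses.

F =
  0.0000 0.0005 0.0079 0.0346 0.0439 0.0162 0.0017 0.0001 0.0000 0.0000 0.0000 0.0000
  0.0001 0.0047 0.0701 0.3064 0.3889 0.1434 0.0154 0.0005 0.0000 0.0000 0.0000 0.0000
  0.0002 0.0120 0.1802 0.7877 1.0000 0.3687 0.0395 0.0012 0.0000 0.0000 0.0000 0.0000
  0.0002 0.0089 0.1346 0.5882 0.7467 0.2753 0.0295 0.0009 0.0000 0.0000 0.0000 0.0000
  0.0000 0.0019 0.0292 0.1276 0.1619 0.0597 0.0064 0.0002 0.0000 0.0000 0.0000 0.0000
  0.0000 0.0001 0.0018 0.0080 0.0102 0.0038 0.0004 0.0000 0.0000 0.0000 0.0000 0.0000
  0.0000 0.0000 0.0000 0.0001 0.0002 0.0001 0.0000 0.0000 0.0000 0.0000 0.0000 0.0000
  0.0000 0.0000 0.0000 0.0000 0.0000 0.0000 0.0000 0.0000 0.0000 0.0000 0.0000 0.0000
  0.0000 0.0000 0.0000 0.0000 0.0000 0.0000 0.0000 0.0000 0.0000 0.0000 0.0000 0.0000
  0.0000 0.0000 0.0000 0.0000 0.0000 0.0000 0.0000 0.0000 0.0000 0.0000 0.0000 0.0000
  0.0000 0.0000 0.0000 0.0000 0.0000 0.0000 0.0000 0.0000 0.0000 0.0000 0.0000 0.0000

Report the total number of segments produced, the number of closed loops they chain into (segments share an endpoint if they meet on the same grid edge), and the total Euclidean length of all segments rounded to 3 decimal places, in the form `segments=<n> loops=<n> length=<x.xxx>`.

cell (0,3): code 0100 → (0.980,4.000)–(1.000,3.916)
cell (0,4): code 1000 → (1.000,4.028)–(0.980,4.000)
cell (1,2): code 0100 → (1.157,3.000)–(2.000,2.332)
cell (1,3): code 1110 → (1.000,3.916)–(1.157,3.000)
cell (1,4): code 1001 → (2.000,4.979)–(1.000,4.028)
cell (2,2): code 0110 → (2.000,2.332)–(3.000,2.545)
cell (2,4): code 1001 → (3.000,4.774)–(2.000,4.979)
cell (3,2): code 0010 → (3.000,2.545)–(3.448,3.000)
cell (3,3): code 0011 → (3.448,3.000)–(3.624,4.000)
cell (3,4): code 0001 → (3.624,4.000)–(3.000,4.774)
total: 10 segments, chained into 1 closed loop(s), length Σ = 8.195927

segments=10 loops=1 length=8.196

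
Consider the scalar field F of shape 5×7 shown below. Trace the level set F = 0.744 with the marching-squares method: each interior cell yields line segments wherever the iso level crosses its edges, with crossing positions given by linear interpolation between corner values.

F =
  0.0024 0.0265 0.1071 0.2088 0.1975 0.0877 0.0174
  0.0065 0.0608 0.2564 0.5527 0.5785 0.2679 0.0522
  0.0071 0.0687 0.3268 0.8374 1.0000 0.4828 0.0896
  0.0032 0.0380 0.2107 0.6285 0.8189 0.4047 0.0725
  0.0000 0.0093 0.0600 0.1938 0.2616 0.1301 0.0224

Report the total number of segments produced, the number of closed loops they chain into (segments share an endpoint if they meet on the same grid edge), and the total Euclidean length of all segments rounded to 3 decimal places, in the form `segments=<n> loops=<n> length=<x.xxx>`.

cell (1,2): code 0100 → (1.672,3.000)–(2.000,2.817)
cell (1,3): code 1100 → (1.393,4.000)–(1.672,3.000)
cell (1,4): code 1000 → (2.000,4.495)–(1.393,4.000)
cell (2,2): code 0010 → (2.000,2.817)–(2.447,3.000)
cell (2,3): code 0111 → (2.447,3.000)–(3.000,3.607)
cell (2,4): code 1001 → (3.000,4.181)–(2.000,4.495)
cell (3,3): code 0010 → (3.000,3.607)–(3.134,4.000)
cell (3,4): code 0001 → (3.134,4.000)–(3.000,4.181)
total: 8 segments, chained into 1 closed loop(s), length Σ = 5.190438

segments=8 loops=1 length=5.190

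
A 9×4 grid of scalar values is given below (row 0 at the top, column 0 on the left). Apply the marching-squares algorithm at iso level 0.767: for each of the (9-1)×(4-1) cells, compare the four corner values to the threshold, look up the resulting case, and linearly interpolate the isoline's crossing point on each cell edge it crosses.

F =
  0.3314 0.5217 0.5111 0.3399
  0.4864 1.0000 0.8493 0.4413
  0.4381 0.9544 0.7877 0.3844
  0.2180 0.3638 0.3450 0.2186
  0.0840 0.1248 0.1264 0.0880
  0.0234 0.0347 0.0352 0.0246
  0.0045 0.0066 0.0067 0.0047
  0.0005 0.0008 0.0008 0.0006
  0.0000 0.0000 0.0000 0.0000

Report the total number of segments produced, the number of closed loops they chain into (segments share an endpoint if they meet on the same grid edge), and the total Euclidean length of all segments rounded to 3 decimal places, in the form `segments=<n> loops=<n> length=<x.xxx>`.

segments=8 loops=1 length=5.614

cell (0,0): code 0100 → (0.513,1.000)–(1.000,0.546)
cell (0,1): code 1100 → (0.757,2.000)–(0.513,1.000)
cell (0,2): code 1000 → (1.000,2.202)–(0.757,2.000)
cell (1,0): code 0110 → (1.000,0.546)–(2.000,0.637)
cell (1,2): code 1001 → (2.000,2.051)–(1.000,2.202)
cell (2,0): code 0010 → (2.000,0.637)–(2.317,1.000)
cell (2,1): code 0011 → (2.317,1.000)–(2.047,2.000)
cell (2,2): code 0001 → (2.047,2.000)–(2.000,2.051)
total: 8 segments, chained into 1 closed loop(s), length Σ = 5.613878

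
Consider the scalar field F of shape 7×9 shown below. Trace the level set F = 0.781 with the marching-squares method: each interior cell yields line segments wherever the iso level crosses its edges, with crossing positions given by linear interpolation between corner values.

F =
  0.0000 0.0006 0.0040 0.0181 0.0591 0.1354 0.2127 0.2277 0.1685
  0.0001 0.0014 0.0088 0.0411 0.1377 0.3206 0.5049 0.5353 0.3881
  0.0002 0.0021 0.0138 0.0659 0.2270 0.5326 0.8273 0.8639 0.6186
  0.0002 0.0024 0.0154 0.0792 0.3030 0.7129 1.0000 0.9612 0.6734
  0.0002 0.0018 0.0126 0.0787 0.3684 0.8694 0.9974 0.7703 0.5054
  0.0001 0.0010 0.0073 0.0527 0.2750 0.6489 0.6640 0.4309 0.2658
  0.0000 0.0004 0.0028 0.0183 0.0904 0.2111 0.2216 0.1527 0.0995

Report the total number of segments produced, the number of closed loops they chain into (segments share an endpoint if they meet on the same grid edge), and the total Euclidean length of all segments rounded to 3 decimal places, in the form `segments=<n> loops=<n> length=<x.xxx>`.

segments=12 loops=1 length=8.765

cell (1,5): code 0100 → (1.856,6.000)–(2.000,5.843)
cell (1,6): code 1100 → (1.748,7.000)–(1.856,6.000)
cell (1,7): code 1000 → (2.000,7.338)–(1.748,7.000)
cell (2,5): code 0110 → (2.000,5.843)–(3.000,5.237)
cell (2,7): code 1001 → (3.000,7.626)–(2.000,7.338)
cell (3,4): code 0100 → (3.435,5.000)–(4.000,4.824)
cell (3,5): code 1110 → (3.000,5.237)–(3.435,5.000)
cell (3,6): code 1011 → (4.000,6.953)–(3.944,7.000)
cell (3,7): code 0001 → (3.944,7.000)–(3.000,7.626)
cell (4,4): code 0010 → (4.000,4.824)–(4.401,5.000)
cell (4,5): code 0011 → (4.401,5.000)–(4.649,6.000)
cell (4,6): code 0001 → (4.649,6.000)–(4.000,6.953)
total: 12 segments, chained into 1 closed loop(s), length Σ = 8.764915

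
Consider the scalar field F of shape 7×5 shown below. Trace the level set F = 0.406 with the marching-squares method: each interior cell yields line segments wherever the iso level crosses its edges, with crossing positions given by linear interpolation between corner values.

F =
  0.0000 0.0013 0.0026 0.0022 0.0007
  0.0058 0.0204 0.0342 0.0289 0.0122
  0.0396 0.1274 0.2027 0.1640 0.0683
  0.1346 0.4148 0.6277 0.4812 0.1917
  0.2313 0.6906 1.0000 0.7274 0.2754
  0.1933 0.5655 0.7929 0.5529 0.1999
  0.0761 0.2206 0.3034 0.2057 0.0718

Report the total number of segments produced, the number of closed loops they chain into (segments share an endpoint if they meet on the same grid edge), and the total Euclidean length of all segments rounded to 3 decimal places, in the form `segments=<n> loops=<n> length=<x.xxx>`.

cell (2,0): code 0100 → (2.969,1.000)–(3.000,0.969)
cell (2,1): code 1100 → (2.478,2.000)–(2.969,1.000)
cell (2,2): code 1100 → (2.763,3.000)–(2.478,2.000)
cell (2,3): code 1000 → (3.000,3.260)–(2.763,3.000)
cell (3,0): code 0110 → (3.000,0.969)–(4.000,0.380)
cell (3,3): code 1001 → (4.000,3.711)–(3.000,3.260)
cell (4,0): code 0110 → (4.000,0.380)–(5.000,0.571)
cell (4,3): code 1001 → (5.000,3.416)–(4.000,3.711)
cell (5,0): code 0010 → (5.000,0.571)–(5.462,1.000)
cell (5,1): code 0011 → (5.462,1.000)–(5.790,2.000)
cell (5,2): code 0011 → (5.790,2.000)–(5.423,3.000)
cell (5,3): code 0001 → (5.423,3.000)–(5.000,3.416)
total: 12 segments, chained into 1 closed loop(s), length Σ = 10.208932

segments=12 loops=1 length=10.209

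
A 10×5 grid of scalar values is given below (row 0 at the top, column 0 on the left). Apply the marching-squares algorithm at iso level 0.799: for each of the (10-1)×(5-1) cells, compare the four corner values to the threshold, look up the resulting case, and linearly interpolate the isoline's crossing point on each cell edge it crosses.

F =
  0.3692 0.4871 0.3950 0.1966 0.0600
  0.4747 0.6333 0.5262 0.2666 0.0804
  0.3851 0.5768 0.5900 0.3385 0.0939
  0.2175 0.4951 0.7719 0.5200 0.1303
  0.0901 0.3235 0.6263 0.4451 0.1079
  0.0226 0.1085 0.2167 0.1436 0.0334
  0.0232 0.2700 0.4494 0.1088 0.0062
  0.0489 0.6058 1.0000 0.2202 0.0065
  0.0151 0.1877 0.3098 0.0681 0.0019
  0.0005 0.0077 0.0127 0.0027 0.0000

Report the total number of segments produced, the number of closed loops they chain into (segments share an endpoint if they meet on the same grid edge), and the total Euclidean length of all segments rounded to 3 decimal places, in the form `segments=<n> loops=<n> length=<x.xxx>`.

segments=4 loops=1 length=2.050

cell (6,1): code 0100 → (6.635,2.000)–(7.000,1.490)
cell (6,2): code 1000 → (7.000,2.258)–(6.635,2.000)
cell (7,1): code 0010 → (7.000,1.490)–(7.291,2.000)
cell (7,2): code 0001 → (7.291,2.000)–(7.000,2.258)
total: 4 segments, chained into 1 closed loop(s), length Σ = 2.050090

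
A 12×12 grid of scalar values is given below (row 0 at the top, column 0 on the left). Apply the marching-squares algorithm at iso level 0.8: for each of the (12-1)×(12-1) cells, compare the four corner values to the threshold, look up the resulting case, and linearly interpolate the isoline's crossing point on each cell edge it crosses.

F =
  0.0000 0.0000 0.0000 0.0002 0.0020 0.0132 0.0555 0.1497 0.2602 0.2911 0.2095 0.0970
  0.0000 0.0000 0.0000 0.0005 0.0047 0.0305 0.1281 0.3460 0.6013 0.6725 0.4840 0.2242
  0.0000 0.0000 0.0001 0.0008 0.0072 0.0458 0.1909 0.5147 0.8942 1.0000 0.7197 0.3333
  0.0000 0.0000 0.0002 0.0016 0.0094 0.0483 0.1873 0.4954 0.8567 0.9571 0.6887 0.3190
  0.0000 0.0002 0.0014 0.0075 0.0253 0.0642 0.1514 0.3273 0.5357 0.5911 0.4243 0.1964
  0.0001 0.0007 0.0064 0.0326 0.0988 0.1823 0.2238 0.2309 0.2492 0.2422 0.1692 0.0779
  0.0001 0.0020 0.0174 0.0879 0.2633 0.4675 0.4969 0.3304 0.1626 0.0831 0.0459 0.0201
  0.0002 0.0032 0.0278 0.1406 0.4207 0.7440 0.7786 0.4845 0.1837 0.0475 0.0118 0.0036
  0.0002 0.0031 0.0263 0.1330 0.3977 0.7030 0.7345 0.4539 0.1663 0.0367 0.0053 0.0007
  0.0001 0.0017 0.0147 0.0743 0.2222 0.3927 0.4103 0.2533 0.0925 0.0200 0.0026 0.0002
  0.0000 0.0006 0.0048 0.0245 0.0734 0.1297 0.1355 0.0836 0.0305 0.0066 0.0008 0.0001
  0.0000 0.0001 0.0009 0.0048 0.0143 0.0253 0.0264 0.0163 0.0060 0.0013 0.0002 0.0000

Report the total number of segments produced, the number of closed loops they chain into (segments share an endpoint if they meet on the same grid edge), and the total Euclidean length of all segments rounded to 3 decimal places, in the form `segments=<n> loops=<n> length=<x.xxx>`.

cell (1,7): code 0100 → (1.678,8.000)–(2.000,7.752)
cell (1,8): code 1100 → (1.389,9.000)–(1.678,8.000)
cell (1,9): code 1000 → (2.000,9.714)–(1.389,9.000)
cell (2,7): code 0110 → (2.000,7.752)–(3.000,7.843)
cell (2,9): code 1001 → (3.000,9.585)–(2.000,9.714)
cell (3,7): code 0010 → (3.000,7.843)–(3.177,8.000)
cell (3,8): code 0011 → (3.177,8.000)–(3.429,9.000)
cell (3,9): code 0001 → (3.429,9.000)–(3.000,9.585)
total: 8 segments, chained into 1 closed loop(s), length Σ = 6.392252

segments=8 loops=1 length=6.392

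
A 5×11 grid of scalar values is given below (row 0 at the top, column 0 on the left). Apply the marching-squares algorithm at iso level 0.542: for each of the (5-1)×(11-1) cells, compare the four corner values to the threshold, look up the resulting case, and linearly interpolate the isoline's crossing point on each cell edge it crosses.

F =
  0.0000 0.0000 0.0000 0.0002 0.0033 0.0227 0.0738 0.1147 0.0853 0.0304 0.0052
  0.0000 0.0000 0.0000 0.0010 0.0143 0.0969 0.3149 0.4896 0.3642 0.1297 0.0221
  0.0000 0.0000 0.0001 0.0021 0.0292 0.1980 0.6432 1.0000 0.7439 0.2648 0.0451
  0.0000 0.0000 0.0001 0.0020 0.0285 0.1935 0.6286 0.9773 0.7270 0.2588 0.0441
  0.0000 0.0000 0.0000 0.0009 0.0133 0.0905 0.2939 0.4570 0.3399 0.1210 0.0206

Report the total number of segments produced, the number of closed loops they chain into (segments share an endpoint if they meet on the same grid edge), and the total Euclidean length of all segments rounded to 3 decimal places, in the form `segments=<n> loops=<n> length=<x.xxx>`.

cell (1,5): code 0100 → (1.692,6.000)–(2.000,5.773)
cell (1,6): code 1100 → (1.103,7.000)–(1.692,6.000)
cell (1,7): code 1100 → (1.468,8.000)–(1.103,7.000)
cell (1,8): code 1000 → (2.000,8.421)–(1.468,8.000)
cell (2,5): code 0110 → (2.000,5.773)–(3.000,5.801)
cell (2,8): code 1001 → (3.000,8.395)–(2.000,8.421)
cell (3,5): code 0010 → (3.000,5.801)–(3.259,6.000)
cell (3,6): code 0011 → (3.259,6.000)–(3.837,7.000)
cell (3,7): code 0011 → (3.837,7.000)–(3.478,8.000)
cell (3,8): code 0001 → (3.478,8.000)–(3.000,8.395)
total: 10 segments, chained into 1 closed loop(s), length Σ = 8.451481

segments=10 loops=1 length=8.451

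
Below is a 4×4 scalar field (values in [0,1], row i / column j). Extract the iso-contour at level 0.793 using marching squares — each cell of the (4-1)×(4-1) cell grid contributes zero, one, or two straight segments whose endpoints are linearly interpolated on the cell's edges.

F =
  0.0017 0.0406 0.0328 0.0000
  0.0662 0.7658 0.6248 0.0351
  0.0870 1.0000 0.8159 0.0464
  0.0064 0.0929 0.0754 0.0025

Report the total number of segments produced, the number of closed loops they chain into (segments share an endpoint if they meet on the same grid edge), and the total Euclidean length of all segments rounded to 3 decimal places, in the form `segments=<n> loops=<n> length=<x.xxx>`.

segments=6 loops=1 length=3.678

cell (1,0): code 0100 → (1.116,1.000)–(2.000,0.773)
cell (1,1): code 1100 → (1.880,2.000)–(1.116,1.000)
cell (1,2): code 1000 → (2.000,2.030)–(1.880,2.000)
cell (2,0): code 0010 → (2.000,0.773)–(2.228,1.000)
cell (2,1): code 0011 → (2.228,1.000)–(2.031,2.000)
cell (2,2): code 0001 → (2.031,2.000)–(2.000,2.030)
total: 6 segments, chained into 1 closed loop(s), length Σ = 3.678289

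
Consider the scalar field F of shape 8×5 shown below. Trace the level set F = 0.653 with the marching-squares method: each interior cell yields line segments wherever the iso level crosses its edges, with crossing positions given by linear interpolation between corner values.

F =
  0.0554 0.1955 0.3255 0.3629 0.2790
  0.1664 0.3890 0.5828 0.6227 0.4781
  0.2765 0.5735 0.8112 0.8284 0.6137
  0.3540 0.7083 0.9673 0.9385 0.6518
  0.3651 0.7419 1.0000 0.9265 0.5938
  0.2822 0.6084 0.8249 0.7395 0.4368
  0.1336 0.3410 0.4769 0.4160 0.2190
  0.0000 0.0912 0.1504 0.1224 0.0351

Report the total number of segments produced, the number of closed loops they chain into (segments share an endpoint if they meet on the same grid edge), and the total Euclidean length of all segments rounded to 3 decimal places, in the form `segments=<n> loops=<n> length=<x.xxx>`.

cell (1,1): code 0100 → (1.307,2.000)–(2.000,1.334)
cell (1,2): code 1100 → (1.147,3.000)–(1.307,2.000)
cell (1,3): code 1000 → (2.000,3.817)–(1.147,3.000)
cell (2,0): code 0100 → (2.590,1.000)–(3.000,0.844)
cell (2,1): code 1110 → (2.000,1.334)–(2.590,1.000)
cell (2,3): code 1001 → (3.000,3.996)–(2.000,3.817)
cell (3,0): code 0110 → (3.000,0.844)–(4.000,0.764)
cell (3,3): code 1001 → (4.000,3.822)–(3.000,3.996)
cell (4,0): code 0010 → (4.000,0.764)–(4.666,1.000)
cell (4,1): code 0111 → (4.666,1.000)–(5.000,1.206)
cell (4,3): code 1001 → (5.000,3.286)–(4.000,3.822)
cell (5,1): code 0010 → (5.000,1.206)–(5.494,2.000)
cell (5,2): code 0011 → (5.494,2.000)–(5.267,3.000)
cell (5,3): code 0001 → (5.267,3.000)–(5.000,3.286)
total: 14 segments, chained into 1 closed loop(s), length Σ = 11.890666

segments=14 loops=1 length=11.891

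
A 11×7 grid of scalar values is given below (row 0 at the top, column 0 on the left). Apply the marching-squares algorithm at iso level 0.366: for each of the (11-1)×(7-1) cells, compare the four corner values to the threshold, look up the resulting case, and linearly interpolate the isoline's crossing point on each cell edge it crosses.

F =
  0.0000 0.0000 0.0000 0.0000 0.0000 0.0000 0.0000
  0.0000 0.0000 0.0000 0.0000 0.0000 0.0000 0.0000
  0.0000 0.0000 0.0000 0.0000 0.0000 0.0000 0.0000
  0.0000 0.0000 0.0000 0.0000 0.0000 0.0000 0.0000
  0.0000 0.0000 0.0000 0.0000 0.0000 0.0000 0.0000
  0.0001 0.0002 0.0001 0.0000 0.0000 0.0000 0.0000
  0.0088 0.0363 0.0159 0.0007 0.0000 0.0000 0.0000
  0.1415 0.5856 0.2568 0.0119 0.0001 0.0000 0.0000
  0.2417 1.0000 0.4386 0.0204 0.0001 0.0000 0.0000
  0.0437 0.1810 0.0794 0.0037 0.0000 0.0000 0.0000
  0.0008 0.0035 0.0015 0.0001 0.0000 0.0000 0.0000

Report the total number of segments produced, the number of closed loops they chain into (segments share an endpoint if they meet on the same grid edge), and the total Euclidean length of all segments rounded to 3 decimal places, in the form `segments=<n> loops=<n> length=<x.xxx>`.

cell (6,0): code 0100 → (6.600,1.000)–(7.000,0.506)
cell (6,1): code 1000 → (7.000,1.668)–(6.600,1.000)
cell (7,0): code 0110 → (7.000,0.506)–(8.000,0.164)
cell (7,1): code 1101 → (7.601,2.000)–(7.000,1.668)
cell (7,2): code 1000 → (8.000,2.174)–(7.601,2.000)
cell (8,0): code 0010 → (8.000,0.164)–(8.774,1.000)
cell (8,1): code 0011 → (8.774,1.000)–(8.202,2.000)
cell (8,2): code 0001 → (8.202,2.000)–(8.000,2.174)
total: 8 segments, chained into 1 closed loop(s), length Σ = 6.150701

segments=8 loops=1 length=6.151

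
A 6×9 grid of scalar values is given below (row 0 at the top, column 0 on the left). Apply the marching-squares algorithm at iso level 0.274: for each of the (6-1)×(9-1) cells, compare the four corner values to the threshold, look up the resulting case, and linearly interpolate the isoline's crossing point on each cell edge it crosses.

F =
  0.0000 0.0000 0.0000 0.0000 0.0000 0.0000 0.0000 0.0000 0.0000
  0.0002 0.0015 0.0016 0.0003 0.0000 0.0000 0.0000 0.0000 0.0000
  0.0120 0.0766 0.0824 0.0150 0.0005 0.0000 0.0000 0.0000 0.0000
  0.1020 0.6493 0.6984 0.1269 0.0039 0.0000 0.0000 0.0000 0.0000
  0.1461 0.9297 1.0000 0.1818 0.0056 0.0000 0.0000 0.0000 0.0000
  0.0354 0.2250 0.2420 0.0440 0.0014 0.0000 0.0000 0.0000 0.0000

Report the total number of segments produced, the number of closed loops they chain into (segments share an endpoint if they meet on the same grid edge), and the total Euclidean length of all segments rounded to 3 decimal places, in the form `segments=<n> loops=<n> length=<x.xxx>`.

cell (2,0): code 0100 → (2.345,1.000)–(3.000,0.314)
cell (2,1): code 1100 → (2.311,2.000)–(2.345,1.000)
cell (2,2): code 1000 → (3.000,2.743)–(2.311,2.000)
cell (3,0): code 0110 → (3.000,0.314)–(4.000,0.163)
cell (3,2): code 1001 → (4.000,2.887)–(3.000,2.743)
cell (4,0): code 0010 → (4.000,0.163)–(4.930,1.000)
cell (4,1): code 0011 → (4.930,1.000)–(4.958,2.000)
cell (4,2): code 0001 → (4.958,2.000)–(4.000,2.887)
total: 8 segments, chained into 1 closed loop(s), length Σ = 8.541206

segments=8 loops=1 length=8.541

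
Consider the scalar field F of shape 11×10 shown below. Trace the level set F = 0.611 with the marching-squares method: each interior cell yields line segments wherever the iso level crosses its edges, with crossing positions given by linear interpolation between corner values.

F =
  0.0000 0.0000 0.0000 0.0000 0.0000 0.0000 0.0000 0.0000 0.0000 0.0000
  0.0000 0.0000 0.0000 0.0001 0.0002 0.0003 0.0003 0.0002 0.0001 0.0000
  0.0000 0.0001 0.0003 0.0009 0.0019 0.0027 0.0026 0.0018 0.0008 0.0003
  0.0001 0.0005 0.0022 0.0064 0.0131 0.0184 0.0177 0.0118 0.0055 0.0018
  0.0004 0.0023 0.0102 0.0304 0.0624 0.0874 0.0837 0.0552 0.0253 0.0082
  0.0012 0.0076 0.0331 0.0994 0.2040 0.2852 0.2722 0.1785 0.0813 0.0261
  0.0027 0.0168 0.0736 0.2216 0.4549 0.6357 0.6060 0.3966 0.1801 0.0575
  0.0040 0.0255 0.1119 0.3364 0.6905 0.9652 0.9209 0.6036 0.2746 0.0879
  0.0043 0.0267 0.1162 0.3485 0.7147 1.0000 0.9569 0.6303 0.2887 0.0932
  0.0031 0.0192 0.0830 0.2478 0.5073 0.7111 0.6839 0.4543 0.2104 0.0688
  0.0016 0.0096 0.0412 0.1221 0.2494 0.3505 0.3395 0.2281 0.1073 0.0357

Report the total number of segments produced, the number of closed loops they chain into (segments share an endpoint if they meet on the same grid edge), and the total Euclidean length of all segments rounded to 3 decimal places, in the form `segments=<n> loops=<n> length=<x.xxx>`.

cell (5,4): code 0100 → (5.930,5.000)–(6.000,4.863)
cell (5,5): code 1000 → (6.000,5.832)–(5.930,5.000)
cell (6,3): code 0100 → (6.663,4.000)–(7.000,3.775)
cell (6,4): code 1110 → (6.000,4.863)–(6.663,4.000)
cell (6,5): code 1101 → (6.016,6.000)–(6.000,5.832)
cell (6,6): code 1000 → (7.000,6.977)–(6.016,6.000)
cell (7,3): code 0110 → (7.000,3.775)–(8.000,3.717)
cell (7,6): code 1101 → (7.277,7.000)–(7.000,6.977)
cell (7,7): code 1000 → (8.000,7.056)–(7.277,7.000)
cell (8,3): code 0010 → (8.000,3.717)–(8.500,4.000)
cell (8,4): code 0111 → (8.500,4.000)–(9.000,4.509)
cell (8,6): code 1011 → (9.000,6.318)–(8.110,7.000)
cell (8,7): code 0001 → (8.110,7.000)–(8.000,7.056)
cell (9,4): code 0010 → (9.000,4.509)–(9.278,5.000)
cell (9,5): code 0011 → (9.278,5.000)–(9.212,6.000)
cell (9,6): code 0001 → (9.212,6.000)–(9.000,6.318)
total: 16 segments, chained into 1 closed loop(s), length Σ = 10.523611

segments=16 loops=1 length=10.524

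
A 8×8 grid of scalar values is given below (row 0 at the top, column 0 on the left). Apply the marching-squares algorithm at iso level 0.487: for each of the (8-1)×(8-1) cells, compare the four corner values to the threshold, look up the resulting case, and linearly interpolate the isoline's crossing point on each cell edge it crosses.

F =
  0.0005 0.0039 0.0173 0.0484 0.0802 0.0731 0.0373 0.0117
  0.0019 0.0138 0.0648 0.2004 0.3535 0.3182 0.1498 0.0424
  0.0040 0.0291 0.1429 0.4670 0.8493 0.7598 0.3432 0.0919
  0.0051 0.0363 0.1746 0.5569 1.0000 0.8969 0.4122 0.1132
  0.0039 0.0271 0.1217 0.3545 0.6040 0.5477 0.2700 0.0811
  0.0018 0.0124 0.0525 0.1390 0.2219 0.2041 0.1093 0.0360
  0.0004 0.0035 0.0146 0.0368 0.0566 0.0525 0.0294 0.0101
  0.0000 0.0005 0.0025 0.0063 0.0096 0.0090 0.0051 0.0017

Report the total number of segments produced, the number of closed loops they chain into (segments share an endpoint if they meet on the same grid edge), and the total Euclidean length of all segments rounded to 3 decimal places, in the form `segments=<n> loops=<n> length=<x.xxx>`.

cell (1,3): code 0100 → (1.269,4.000)–(2.000,3.052)
cell (1,4): code 1100 → (1.382,5.000)–(1.269,4.000)
cell (1,5): code 1000 → (2.000,5.655)–(1.382,5.000)
cell (2,2): code 0100 → (2.222,3.000)–(3.000,2.817)
cell (2,3): code 1110 → (2.000,3.052)–(2.222,3.000)
cell (2,5): code 1001 → (3.000,5.846)–(2.000,5.655)
cell (3,2): code 0010 → (3.000,2.817)–(3.345,3.000)
cell (3,3): code 0111 → (3.345,3.000)–(4.000,3.531)
cell (3,5): code 1001 → (4.000,5.219)–(3.000,5.846)
cell (4,3): code 0010 → (4.000,3.531)–(4.306,4.000)
cell (4,4): code 0011 → (4.306,4.000)–(4.177,5.000)
cell (4,5): code 0001 → (4.177,5.000)–(4.000,5.219)
total: 12 segments, chained into 1 closed loop(s), length Σ = 9.412167

segments=12 loops=1 length=9.412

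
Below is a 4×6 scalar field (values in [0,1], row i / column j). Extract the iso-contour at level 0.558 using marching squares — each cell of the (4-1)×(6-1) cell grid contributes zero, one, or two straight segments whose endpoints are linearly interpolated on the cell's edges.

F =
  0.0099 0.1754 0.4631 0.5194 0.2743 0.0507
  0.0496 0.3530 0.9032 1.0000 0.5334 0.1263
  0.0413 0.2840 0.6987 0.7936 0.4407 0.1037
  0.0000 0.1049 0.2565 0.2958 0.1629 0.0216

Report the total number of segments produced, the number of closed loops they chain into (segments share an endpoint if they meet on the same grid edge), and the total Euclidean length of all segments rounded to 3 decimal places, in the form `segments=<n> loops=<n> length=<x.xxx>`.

segments=8 loops=1 length=7.708

cell (0,1): code 0100 → (0.216,2.000)–(1.000,1.373)
cell (0,2): code 1100 → (0.080,3.000)–(0.216,2.000)
cell (0,3): code 1000 → (1.000,3.947)–(0.080,3.000)
cell (1,1): code 0110 → (1.000,1.373)–(2.000,1.661)
cell (1,3): code 1001 → (2.000,3.668)–(1.000,3.947)
cell (2,1): code 0010 → (2.000,1.661)–(2.318,2.000)
cell (2,2): code 0011 → (2.318,2.000)–(2.473,3.000)
cell (2,3): code 0001 → (2.473,3.000)–(2.000,3.668)
total: 8 segments, chained into 1 closed loop(s), length Σ = 7.708323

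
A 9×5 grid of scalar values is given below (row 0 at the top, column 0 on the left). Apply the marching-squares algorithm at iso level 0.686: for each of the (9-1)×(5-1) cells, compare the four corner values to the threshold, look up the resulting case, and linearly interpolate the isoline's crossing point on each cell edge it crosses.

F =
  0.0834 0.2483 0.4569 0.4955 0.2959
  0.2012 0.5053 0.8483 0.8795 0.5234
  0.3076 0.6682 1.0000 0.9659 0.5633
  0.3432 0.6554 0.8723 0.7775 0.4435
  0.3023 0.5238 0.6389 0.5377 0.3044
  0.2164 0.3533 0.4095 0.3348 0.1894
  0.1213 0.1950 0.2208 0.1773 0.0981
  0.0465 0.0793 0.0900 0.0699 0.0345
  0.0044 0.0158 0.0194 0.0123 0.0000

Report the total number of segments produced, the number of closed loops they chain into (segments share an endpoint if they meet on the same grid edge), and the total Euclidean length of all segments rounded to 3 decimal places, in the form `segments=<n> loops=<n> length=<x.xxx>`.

segments=10 loops=1 length=9.306

cell (0,1): code 0100 → (0.585,2.000)–(1.000,1.527)
cell (0,2): code 1100 → (0.496,3.000)–(0.585,2.000)
cell (0,3): code 1000 → (1.000,3.543)–(0.496,3.000)
cell (1,1): code 0110 → (1.000,1.527)–(2.000,1.054)
cell (1,3): code 1001 → (2.000,3.695)–(1.000,3.543)
cell (2,1): code 0110 → (2.000,1.054)–(3.000,1.141)
cell (2,3): code 1001 → (3.000,3.274)–(2.000,3.695)
cell (3,1): code 0010 → (3.000,1.141)–(3.798,2.000)
cell (3,2): code 0011 → (3.798,2.000)–(3.382,3.000)
cell (3,3): code 0001 → (3.382,3.000)–(3.000,3.274)
total: 10 segments, chained into 1 closed loop(s), length Σ = 9.306497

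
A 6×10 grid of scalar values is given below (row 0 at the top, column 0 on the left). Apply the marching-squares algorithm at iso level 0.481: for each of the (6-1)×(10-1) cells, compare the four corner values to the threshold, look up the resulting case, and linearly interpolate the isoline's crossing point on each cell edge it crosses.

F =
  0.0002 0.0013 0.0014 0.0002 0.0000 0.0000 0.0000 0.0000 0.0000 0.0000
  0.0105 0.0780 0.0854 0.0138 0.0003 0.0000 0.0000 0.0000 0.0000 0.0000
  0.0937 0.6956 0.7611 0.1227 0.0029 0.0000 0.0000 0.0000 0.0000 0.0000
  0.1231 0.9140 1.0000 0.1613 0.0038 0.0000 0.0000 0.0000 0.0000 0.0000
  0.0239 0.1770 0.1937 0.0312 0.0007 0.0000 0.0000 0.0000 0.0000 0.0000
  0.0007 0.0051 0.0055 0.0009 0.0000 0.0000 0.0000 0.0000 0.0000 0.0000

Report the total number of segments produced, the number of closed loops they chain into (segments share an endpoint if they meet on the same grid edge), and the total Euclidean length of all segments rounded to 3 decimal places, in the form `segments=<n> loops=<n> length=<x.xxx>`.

cell (1,0): code 0100 → (1.653,1.000)–(2.000,0.643)
cell (1,1): code 1100 → (1.585,2.000)–(1.653,1.000)
cell (1,2): code 1000 → (2.000,2.439)–(1.585,2.000)
cell (2,0): code 0110 → (2.000,0.643)–(3.000,0.453)
cell (2,2): code 1001 → (3.000,2.619)–(2.000,2.439)
cell (3,0): code 0010 → (3.000,0.453)–(3.588,1.000)
cell (3,1): code 0011 → (3.588,1.000)–(3.644,2.000)
cell (3,2): code 0001 → (3.644,2.000)–(3.000,2.619)
total: 8 segments, chained into 1 closed loop(s), length Σ = 6.835384

segments=8 loops=1 length=6.835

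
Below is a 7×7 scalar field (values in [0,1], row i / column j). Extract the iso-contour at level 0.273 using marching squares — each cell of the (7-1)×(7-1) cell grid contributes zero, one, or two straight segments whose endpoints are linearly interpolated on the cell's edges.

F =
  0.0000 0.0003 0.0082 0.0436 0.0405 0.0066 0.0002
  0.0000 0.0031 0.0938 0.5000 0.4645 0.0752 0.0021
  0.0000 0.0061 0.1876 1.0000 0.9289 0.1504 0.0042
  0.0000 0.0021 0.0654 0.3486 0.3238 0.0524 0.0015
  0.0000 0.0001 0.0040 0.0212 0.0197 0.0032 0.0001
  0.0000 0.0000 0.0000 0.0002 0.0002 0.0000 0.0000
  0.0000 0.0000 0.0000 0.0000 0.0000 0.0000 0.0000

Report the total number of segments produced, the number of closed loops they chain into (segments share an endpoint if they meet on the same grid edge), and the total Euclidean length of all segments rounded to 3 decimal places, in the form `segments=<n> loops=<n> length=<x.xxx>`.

cell (0,2): code 0100 → (0.503,3.000)–(1.000,2.441)
cell (0,3): code 1100 → (0.548,4.000)–(0.503,3.000)
cell (0,4): code 1000 → (1.000,4.492)–(0.548,4.000)
cell (1,2): code 0110 → (1.000,2.441)–(2.000,2.105)
cell (1,4): code 1001 → (2.000,4.843)–(1.000,4.492)
cell (2,2): code 0110 → (2.000,2.105)–(3.000,2.733)
cell (2,4): code 1001 → (3.000,4.187)–(2.000,4.843)
cell (3,2): code 0010 → (3.000,2.733)–(3.231,3.000)
cell (3,3): code 0011 → (3.231,3.000)–(3.167,4.000)
cell (3,4): code 0001 → (3.167,4.000)–(3.000,4.187)
total: 10 segments, chained into 1 closed loop(s), length Σ = 8.513886

segments=10 loops=1 length=8.514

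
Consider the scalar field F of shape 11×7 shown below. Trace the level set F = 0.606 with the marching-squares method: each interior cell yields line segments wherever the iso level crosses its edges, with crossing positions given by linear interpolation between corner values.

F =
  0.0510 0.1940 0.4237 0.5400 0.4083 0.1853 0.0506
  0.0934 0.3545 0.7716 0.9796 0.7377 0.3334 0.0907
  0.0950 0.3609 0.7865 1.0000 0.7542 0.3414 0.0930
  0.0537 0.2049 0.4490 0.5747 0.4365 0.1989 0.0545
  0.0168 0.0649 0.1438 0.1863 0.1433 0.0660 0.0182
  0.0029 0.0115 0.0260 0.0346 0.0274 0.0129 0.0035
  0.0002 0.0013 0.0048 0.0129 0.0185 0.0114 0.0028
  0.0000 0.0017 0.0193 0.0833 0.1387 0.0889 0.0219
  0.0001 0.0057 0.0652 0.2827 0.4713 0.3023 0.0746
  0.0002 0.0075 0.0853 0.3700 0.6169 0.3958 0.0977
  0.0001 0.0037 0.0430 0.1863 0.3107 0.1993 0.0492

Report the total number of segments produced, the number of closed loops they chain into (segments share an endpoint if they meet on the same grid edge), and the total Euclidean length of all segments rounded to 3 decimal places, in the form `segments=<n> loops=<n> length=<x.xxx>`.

segments=14 loops=2 length=9.041

cell (0,1): code 0100 → (0.524,2.000)–(1.000,1.603)
cell (0,2): code 1100 → (0.150,3.000)–(0.524,2.000)
cell (0,3): code 1100 → (0.600,4.000)–(0.150,3.000)
cell (0,4): code 1000 → (1.000,4.326)–(0.600,4.000)
cell (1,1): code 0110 → (1.000,1.603)–(2.000,1.576)
cell (1,4): code 1001 → (2.000,4.359)–(1.000,4.326)
cell (2,1): code 0010 → (2.000,1.576)–(2.535,2.000)
cell (2,2): code 0011 → (2.535,2.000)–(2.926,3.000)
cell (2,3): code 0011 → (2.926,3.000)–(2.466,4.000)
cell (2,4): code 0001 → (2.466,4.000)–(2.000,4.359)
cell (8,3): code 0100 → (8.925,4.000)–(9.000,3.956)
cell (8,4): code 1000 → (9.000,4.049)–(8.925,4.000)
cell (9,3): code 0010 → (9.000,3.956)–(9.036,4.000)
cell (9,4): code 0001 → (9.036,4.000)–(9.000,4.049)
total: 14 segments, chained into 2 closed loop(s), length Σ = 9.040589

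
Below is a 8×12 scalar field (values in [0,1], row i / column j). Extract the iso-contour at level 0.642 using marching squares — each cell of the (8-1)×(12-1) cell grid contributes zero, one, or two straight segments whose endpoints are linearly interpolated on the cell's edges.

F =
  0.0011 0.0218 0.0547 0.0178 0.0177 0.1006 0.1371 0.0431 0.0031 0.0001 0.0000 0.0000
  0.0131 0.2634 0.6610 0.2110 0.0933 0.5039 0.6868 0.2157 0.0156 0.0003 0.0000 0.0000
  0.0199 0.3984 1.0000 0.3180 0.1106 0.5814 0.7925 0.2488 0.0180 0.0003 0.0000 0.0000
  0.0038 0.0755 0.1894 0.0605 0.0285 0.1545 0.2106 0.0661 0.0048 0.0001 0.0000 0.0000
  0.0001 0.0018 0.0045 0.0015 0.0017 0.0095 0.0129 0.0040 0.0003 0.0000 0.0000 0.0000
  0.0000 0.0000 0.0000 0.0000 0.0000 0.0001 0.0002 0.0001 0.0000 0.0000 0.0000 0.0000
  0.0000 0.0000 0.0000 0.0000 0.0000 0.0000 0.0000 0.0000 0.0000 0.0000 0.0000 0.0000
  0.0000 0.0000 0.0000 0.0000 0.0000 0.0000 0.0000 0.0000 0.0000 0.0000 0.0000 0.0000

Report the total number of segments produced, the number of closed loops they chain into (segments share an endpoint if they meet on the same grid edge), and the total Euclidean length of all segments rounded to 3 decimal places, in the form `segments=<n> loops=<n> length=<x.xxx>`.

cell (0,1): code 0100 → (0.969,2.000)–(1.000,1.952)
cell (0,2): code 1000 → (1.000,2.042)–(0.969,2.000)
cell (0,5): code 0100 → (0.919,6.000)–(1.000,5.755)
cell (0,6): code 1000 → (1.000,6.095)–(0.919,6.000)
cell (1,1): code 0110 → (1.000,1.952)–(2.000,1.405)
cell (1,2): code 1001 → (2.000,2.525)–(1.000,2.042)
cell (1,5): code 0110 → (1.000,5.755)–(2.000,5.287)
cell (1,6): code 1001 → (2.000,6.277)–(1.000,6.095)
cell (2,1): code 0010 → (2.000,1.405)–(2.442,2.000)
cell (2,2): code 0001 → (2.442,2.000)–(2.000,2.525)
cell (2,5): code 0010 → (2.000,5.287)–(2.259,6.000)
cell (2,6): code 0001 → (2.259,6.000)–(2.000,6.277)
total: 12 segments, chained into 2 closed loop(s), length Σ = 7.428250

segments=12 loops=2 length=7.428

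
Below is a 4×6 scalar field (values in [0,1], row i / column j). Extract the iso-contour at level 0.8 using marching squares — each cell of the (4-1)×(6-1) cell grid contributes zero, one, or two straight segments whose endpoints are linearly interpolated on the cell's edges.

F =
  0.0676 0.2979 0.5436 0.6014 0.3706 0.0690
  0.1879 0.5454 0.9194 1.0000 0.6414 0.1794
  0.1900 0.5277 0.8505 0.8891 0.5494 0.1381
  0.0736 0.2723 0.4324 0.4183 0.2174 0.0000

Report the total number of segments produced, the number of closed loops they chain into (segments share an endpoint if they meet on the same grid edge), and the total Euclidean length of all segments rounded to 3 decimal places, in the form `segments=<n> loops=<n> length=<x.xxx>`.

segments=8 loops=1 length=5.797

cell (0,1): code 0100 → (0.682,2.000)–(1.000,1.681)
cell (0,2): code 1100 → (0.498,3.000)–(0.682,2.000)
cell (0,3): code 1000 → (1.000,3.558)–(0.498,3.000)
cell (1,1): code 0110 → (1.000,1.681)–(2.000,1.844)
cell (1,3): code 1001 → (2.000,3.262)–(1.000,3.558)
cell (2,1): code 0010 → (2.000,1.844)–(2.121,2.000)
cell (2,2): code 0011 → (2.121,2.000)–(2.189,3.000)
cell (2,3): code 0001 → (2.189,3.000)–(2.000,3.262)
total: 8 segments, chained into 1 closed loop(s), length Σ = 5.796733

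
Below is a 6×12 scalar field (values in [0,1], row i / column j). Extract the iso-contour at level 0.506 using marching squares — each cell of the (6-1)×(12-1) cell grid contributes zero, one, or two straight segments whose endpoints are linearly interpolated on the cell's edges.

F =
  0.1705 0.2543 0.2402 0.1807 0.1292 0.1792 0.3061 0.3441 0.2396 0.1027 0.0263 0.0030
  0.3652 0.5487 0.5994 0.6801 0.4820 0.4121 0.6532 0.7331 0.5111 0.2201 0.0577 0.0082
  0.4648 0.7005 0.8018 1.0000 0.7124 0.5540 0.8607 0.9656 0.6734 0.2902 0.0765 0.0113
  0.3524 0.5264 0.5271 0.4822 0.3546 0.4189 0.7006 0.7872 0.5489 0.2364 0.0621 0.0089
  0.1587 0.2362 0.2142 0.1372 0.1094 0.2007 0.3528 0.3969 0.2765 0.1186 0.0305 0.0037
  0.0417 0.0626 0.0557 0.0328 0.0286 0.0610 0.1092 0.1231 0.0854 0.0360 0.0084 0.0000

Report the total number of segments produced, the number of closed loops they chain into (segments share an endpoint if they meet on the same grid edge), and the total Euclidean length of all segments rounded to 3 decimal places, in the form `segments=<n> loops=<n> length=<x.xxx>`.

cell (0,0): code 0100 → (0.855,1.000)–(1.000,0.767)
cell (0,1): code 1100 → (0.740,2.000)–(0.855,1.000)
cell (0,2): code 1100 → (0.651,3.000)–(0.740,2.000)
cell (0,3): code 1000 → (1.000,3.879)–(0.651,3.000)
cell (0,5): code 0100 → (0.576,6.000)–(1.000,5.389)
cell (0,6): code 1100 → (0.416,7.000)–(0.576,6.000)
cell (0,7): code 1100 → (0.981,8.000)–(0.416,7.000)
cell (0,8): code 1000 → (1.000,8.018)–(0.981,8.000)
cell (1,0): code 0110 → (1.000,0.767)–(2.000,0.175)
cell (1,3): code 1101 → (1.104,4.000)–(1.000,3.879)
cell (1,4): code 1100 → (1.662,5.000)–(1.104,4.000)
cell (1,5): code 1110 → (1.000,5.389)–(1.662,5.000)
cell (1,8): code 1001 → (2.000,8.437)–(1.000,8.018)
cell (2,0): code 0110 → (2.000,0.175)–(3.000,0.883)
cell (2,2): code 1011 → (3.000,2.470)–(2.954,3.000)
cell (2,3): code 0011 → (2.954,3.000)–(2.577,4.000)
cell (2,4): code 0011 → (2.577,4.000)–(2.355,5.000)
cell (2,5): code 0111 → (2.355,5.000)–(3.000,5.309)
cell (2,8): code 1001 → (3.000,8.137)–(2.000,8.437)
cell (3,0): code 0010 → (3.000,0.883)–(3.070,1.000)
cell (3,1): code 0011 → (3.070,1.000)–(3.067,2.000)
cell (3,2): code 0001 → (3.067,2.000)–(3.000,2.470)
cell (3,5): code 0010 → (3.000,5.309)–(3.560,6.000)
cell (3,6): code 0011 → (3.560,6.000)–(3.720,7.000)
cell (3,7): code 0011 → (3.720,7.000)–(3.157,8.000)
cell (3,8): code 0001 → (3.157,8.000)–(3.000,8.137)
total: 26 segments, chained into 1 closed loop(s), length Σ = 20.958791

segments=26 loops=1 length=20.959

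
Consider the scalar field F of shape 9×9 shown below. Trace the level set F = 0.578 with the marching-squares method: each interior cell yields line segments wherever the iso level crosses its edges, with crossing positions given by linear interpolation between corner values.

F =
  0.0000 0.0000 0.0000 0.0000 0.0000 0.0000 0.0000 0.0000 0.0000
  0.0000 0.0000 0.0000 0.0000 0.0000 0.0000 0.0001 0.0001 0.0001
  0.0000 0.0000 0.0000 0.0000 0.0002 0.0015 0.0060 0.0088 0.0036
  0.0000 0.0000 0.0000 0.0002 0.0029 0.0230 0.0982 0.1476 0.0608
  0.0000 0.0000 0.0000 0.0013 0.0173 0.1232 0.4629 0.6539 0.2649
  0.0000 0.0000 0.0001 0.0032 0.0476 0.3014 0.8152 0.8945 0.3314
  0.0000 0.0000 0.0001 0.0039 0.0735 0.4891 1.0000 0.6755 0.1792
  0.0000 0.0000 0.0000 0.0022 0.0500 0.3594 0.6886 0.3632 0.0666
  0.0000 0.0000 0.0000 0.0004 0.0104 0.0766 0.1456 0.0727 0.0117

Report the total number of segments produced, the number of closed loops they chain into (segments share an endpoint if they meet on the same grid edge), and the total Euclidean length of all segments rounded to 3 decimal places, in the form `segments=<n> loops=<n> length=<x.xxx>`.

segments=12 loops=1 length=8.592

cell (3,6): code 0100 → (3.850,7.000)–(4.000,6.603)
cell (3,7): code 1000 → (4.000,7.195)–(3.850,7.000)
cell (4,5): code 0100 → (4.327,6.000)–(5.000,5.538)
cell (4,6): code 1110 → (4.000,6.603)–(4.327,6.000)
cell (4,7): code 1001 → (5.000,7.562)–(4.000,7.195)
cell (5,5): code 0110 → (5.000,5.538)–(6.000,5.174)
cell (5,7): code 1001 → (6.000,7.196)–(5.000,7.562)
cell (6,5): code 0110 → (6.000,5.174)–(7.000,5.664)
cell (6,6): code 1011 → (7.000,6.340)–(6.312,7.000)
cell (6,7): code 0001 → (6.312,7.000)–(6.000,7.196)
cell (7,5): code 0010 → (7.000,5.664)–(7.204,6.000)
cell (7,6): code 0001 → (7.204,6.000)–(7.000,6.340)
total: 12 segments, chained into 1 closed loop(s), length Σ = 8.591793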